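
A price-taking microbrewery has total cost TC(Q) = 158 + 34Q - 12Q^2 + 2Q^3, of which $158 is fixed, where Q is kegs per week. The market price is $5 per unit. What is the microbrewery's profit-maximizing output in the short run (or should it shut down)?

From TC, MC = TC'(Q) = 34 - 24Q + 6Q^2 and AVC = VC/Q = 34 - 12Q + 2Q^2.
AVC hits its minimum where MC = AVC, at Q = 3, giving min AVC = 34 - 12·3 + 2·3^2 = $16.
With P < min AVC ($5 < $16), every unit sold adds to the loss.
Best response: produce nothing and absorb the $158 fixed cost.

Shut down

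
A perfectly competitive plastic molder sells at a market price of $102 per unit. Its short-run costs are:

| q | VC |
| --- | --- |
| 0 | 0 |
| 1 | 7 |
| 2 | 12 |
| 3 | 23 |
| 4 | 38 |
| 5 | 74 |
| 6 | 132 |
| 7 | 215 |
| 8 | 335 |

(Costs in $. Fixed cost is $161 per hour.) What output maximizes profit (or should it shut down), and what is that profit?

q = 7; profit = $338

Compute π = P·q − TC at each output: q=0: -161; q=1: -66; q=2: 31; q=3: 122; q=4: 209; q=5: 275; q=6: 319; q=7: 338; q=8: 320.
Profit is maximized at q = 7. AVC there is 215/7 = $30.71 ≤ P, so producing beats shutting down (which would give -$161).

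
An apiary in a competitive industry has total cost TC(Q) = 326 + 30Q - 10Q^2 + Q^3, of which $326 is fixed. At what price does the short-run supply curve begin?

$5 per unit

The shutdown price is the minimum of AVC. VC = 30Q - 10Q^2 + Q^3, so AVC = 30 - 10Q + Q^2.
dAVC/dQ = -10 + 2Q = 0 gives Q = 5. min AVC = 30 - 10·5 + 5^2 = 5.
For P < $5 the firm produces nothing.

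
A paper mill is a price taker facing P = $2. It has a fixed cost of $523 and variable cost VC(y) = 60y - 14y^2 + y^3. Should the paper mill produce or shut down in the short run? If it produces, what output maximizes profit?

Strip out fixed cost: VC = 60y - 14y^2 + y^3. Then AVC = 60 - 14y + y^2 and MC = 60 - 28y + 3y^2.
AVC hits its minimum where MC = AVC, at y = 7, giving min AVC = 60 - 14·7 + 7^2 = $11.
Since P = $2 < min AVC = $11, price fails to cover variable cost at any output.
Best response: produce nothing and absorb the $523 fixed cost.

Shut down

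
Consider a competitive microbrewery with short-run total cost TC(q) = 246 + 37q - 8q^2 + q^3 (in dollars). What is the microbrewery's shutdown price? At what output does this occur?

The shutdown price is the minimum of AVC. VC = 37q - 8q^2 + q^3, so AVC = 37 - 8q + q^2.
dAVC/dq = -8 + 2q = 0 gives q = 4. min AVC = 37 - 8·4 + 4^2 = 21.
So the shutdown price is $21.

$21 per unit, at q = 4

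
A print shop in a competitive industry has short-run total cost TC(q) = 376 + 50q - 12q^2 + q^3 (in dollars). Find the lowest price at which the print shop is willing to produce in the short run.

$14 per unit

Short-run supply begins at min AVC. From VC = 50q - 12q^2 + q^3, AVC = 50 - 12q + q^2.
At the minimum of AVC, MC = AVC. MC = 50 - 24q + 3q^2; setting MC = AVC gives 2q^2 - 12q = 0, so q = 6. min AVC = 14.
So the shutdown price is $14.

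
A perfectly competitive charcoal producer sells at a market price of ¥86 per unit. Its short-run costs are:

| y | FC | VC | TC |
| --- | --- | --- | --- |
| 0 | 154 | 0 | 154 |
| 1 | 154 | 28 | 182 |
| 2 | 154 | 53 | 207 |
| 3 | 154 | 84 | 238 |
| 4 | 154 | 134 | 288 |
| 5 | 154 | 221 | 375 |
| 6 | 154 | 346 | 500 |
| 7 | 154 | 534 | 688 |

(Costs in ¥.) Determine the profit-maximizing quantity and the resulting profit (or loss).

Compute π = P·y − TC at each output: y=0: -154; y=1: -96; y=2: -35; y=3: 20; y=4: 56; y=5: 55; y=6: 16; y=7: -86.
Profit is maximized at y = 4. AVC there is 134/4 = ¥33.50 ≤ P, so producing beats shutting down (which would give -¥154).

y = 4; profit = ¥56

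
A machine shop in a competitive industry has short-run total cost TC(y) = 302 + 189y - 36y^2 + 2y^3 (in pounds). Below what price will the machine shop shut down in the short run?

Short-run supply begins at min AVC. From VC = 189y - 36y^2 + 2y^3, AVC = 189 - 36y + 2y^2.
At the minimum of AVC, MC = AVC. MC = 189 - 72y + 6y^2; setting MC = AVC gives 4y^2 - 36y = 0, so y = 9. min AVC = 27.
The firm shuts down for any P below £27.

£27 per unit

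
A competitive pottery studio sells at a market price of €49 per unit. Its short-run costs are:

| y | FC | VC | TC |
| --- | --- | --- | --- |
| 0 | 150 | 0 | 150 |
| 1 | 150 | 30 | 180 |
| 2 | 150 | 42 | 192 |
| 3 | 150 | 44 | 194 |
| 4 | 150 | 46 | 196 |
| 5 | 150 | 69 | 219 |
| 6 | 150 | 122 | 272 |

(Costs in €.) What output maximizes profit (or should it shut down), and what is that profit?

Compute π = P·y − TC at each output: y=0: -150; y=1: -131; y=2: -94; y=3: -47; y=4: 0; y=5: 26; y=6: 22.
Profit is maximized at y = 5. AVC there is 69/5 = €13.80 ≤ P, so producing beats shutting down (which would give -€150).

y = 5; profit = €26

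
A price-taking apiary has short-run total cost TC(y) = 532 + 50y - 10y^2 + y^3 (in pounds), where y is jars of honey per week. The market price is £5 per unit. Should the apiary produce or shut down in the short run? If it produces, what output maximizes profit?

Shut down

Variable cost is VC = 50y - 10y^2 + y^3, so AVC = VC/y = 50 - 10y + y^2 and MC = dTC/dy = 50 - 20y + 3y^2.
AVC hits its minimum where MC = AVC, at y = 5, giving min AVC = 50 - 10·5 + 5^2 = £25.
P = £5 lies below min AVC = £25; no output level covers variable cost.
Shutting down limits the loss to fixed cost, £532.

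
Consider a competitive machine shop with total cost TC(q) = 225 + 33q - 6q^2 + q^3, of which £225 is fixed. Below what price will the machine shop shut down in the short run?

£24 per unit

Short-run supply begins at min AVC. From VC = 33q - 6q^2 + q^3, AVC = 33 - 6q + q^2.
At the minimum of AVC, MC = AVC. MC = 33 - 12q + 3q^2; setting MC = AVC gives 2q^2 - 6q = 0, so q = 3. min AVC = 24.
For P < £24 the firm produces nothing.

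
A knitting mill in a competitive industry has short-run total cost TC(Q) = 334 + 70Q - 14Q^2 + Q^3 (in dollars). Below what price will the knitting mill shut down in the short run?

The firm shuts down when price falls below the minimum of average variable cost. AVC = VC/Q = 70 - 14Q + Q^2.
dAVC/dQ = -14 + 2Q = 0 gives Q = 7. min AVC = 70 - 14·7 + 7^2 = 21.
So the shutdown price is $21.

$21 per unit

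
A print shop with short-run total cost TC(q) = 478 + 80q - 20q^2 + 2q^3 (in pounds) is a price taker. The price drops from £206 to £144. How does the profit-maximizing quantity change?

Output falls from 9 to 8

MC = 80 - 40q + 6q^2; the shutdown threshold is min AVC = £30 (at q = 5).
With P = £206 above the shutdown price, P = MC gives q = 9.
At P = £144 ≥ min AVC, set P = MC: q = 8. The firm stays open but cuts output.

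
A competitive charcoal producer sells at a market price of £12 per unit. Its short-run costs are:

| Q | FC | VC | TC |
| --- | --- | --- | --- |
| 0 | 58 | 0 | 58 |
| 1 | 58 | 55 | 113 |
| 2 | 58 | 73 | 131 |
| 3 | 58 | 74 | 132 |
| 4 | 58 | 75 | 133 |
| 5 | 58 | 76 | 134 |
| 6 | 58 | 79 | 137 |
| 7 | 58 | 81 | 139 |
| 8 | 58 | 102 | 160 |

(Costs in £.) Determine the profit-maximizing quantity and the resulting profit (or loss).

Q = 7; profit = -£55

Tabulate TR − TC: Q=0: -58; Q=1: -101; Q=2: -107; Q=3: -96; Q=4: -85; Q=5: -74; Q=6: -65; Q=7: -55; Q=8: -64.
Profit is maximized at Q = 7. AVC there is 81/7 = £11.57 ≤ P, so producing beats shutting down (which would give -£58).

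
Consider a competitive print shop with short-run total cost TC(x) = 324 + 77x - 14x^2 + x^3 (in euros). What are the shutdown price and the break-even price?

Shutdown price = €28; break-even price = €68

Shutdown price = min AVC. AVC = 77 - 14x + x^2, with vertex at x = 7 and minimum €28.
ATC = 324/x + 77 - 14x + x^2. Setting dATC/dx = −324/x^2 − 14 + 2x = 0 gives x = 9 (since 2·9^3 − 14·9^2 = 324).
min ATC = 324/9 + 77 − 14·9 + 9^2 = €68. That is the break-even price.
Between these two prices the firm operates at a loss; above €68 it earns a profit.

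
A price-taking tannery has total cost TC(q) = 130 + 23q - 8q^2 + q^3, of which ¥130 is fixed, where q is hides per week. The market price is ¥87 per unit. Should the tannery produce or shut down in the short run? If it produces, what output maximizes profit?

From TC, MC = TC'(q) = 23 - 16q + 3q^2 and AVC = VC/q = 23 - 8q + q^2.
AVC hits its minimum where MC = AVC, at q = 4, giving min AVC = 23 - 8·4 + 4^2 = ¥7.
Since P = ¥87 ≥ min AVC = ¥7, price covers variable cost and the firm should produce.
Solving P = MC: -64 - 16q + 3q^2 = 0 ⇒ q = -8/3 or 8. On the upward-sloping branch, q* = 8.
Check: AVC at q = 8 is ¥23 ≤ P, so revenue covers variable cost.
Profit = P·q − TC = 87·8 − 314 = ¥382.

Produce at q = 8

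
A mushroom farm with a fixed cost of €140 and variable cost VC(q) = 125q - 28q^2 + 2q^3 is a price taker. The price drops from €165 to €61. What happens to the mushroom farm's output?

Output falls from 10 to 8

AVC = 125 - 28q + 2q^2, minimized at q = 7 where min AVC = €27. MC = 125 - 56q + 6q^2.
With P = €165 above the shutdown price, P = MC gives q = 10.
At P = €61 ≥ min AVC, set P = MC: q = 8. The firm stays open but cuts output.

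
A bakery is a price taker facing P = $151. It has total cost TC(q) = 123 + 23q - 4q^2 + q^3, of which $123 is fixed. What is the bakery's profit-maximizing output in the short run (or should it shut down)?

Strip out fixed cost: VC = 23q - 4q^2 + q^3. Then AVC = 23 - 4q + q^2 and MC = 23 - 8q + 3q^2.
AVC is minimized where dAVC/dq = -4 + 2q = 0, at q = 2; min AVC = 23 - 4·2 + 2^2 = $19.
Since P = $151 ≥ min AVC = $19, price covers variable cost and the firm should produce.
Solving P = MC: -128 - 8q + 3q^2 = 0 ⇒ q = -16/3 or 8. On the upward-sloping branch, q* = 8.
Check: AVC at q = 8 is $55 ≤ P, so revenue covers variable cost.
Profit = P·q − TC = 151·8 − 563 = $645.

Produce at q = 8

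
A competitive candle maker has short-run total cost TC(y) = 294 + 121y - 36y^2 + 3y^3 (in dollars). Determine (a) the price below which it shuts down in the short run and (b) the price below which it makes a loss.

Shutdown price = min AVC. AVC = 121 - 36y + 3y^2, with vertex at y = 6 and minimum $13.
ATC = 294/y + 121 - 36y + 3y^2. Setting dATC/dy = −294/y^2 − 36 + 6y = 0 gives y = 7 (since 6·7^3 − 36·7^2 = 294).
min ATC = 294/7 + 121 − 36·7 + 3·7^2 = $58. That is the break-even price.
Between these two prices the firm operates at a loss; above $58 it earns a profit.

Shutdown price = $13; break-even price = $58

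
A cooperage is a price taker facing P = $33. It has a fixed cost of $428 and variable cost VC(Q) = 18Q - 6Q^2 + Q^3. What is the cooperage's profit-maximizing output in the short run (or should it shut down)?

From TC, MC = TC'(Q) = 18 - 12Q + 3Q^2 and AVC = VC/Q = 18 - 6Q + Q^2.
AVC hits its minimum where MC = AVC, at Q = 3, giving min AVC = 18 - 6·3 + 3^2 = $9.
Because $33 ≥ $9, revenue can cover variable cost; the firm operates.
P = MC gives -15 - 12Q + 3Q^2 = 0, with roots -1 and 5. Take the larger (rising MC): Q* = 5.
Check: AVC at Q = 5 is $13 ≤ P, so revenue covers variable cost.
Profit = P·Q − TC = 33·5 − 493 = -$328, a loss, but smaller than the $428 fixed cost the firm would lose by shutting down.

Produce at Q = 5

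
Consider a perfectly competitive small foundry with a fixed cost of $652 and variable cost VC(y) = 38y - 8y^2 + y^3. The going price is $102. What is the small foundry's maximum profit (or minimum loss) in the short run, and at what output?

Profit = -$140 at y = 8

AVC = 38 - 8y + y^2 has its minimum $22 at y = 4; price $102 clears that bar, so the firm operates.
MC = 38 - 16y + 3y^2. Setting P = MC and taking the root on the rising branch gives y* = 8.
TR = 102·8 = 816. TC = 652 + 304 = 956. Profit = 816 − 956 = -$140.
Shutting down would mean losing the fixed cost of $652, so operating at a loss of $140 is better by $512.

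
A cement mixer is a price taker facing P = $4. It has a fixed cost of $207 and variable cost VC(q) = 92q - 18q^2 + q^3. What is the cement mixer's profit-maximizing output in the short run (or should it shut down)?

Shut down

Variable cost is VC = 92q - 18q^2 + q^3, so AVC = VC/q = 92 - 18q + q^2 and MC = dTC/dq = 92 - 36q + 3q^2.
AVC is minimized where dAVC/dq = -18 + 2q = 0, at q = 9; min AVC = 92 - 18·9 + 9^2 = $11.
Since P = $4 < min AVC = $11, price fails to cover variable cost at any output.
Best response: produce nothing and absorb the $207 fixed cost.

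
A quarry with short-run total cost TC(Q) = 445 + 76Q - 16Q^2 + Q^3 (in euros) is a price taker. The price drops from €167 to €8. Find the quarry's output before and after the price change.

AVC = 76 - 16Q + Q^2, minimized at Q = 8 where min AVC = €12. MC = 76 - 32Q + 3Q^2.
With P = €167 above the shutdown price, P = MC gives Q = 13.
At P = €8 < min AVC = €12, price no longer covers variable cost at any output, so the firm shuts down: Q = 0.

Output falls from 13 to 0 (the firm shuts down)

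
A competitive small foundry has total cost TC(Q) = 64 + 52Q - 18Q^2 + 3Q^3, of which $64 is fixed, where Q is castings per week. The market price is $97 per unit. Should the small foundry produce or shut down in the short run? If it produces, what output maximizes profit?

Variable cost is VC = 52Q - 18Q^2 + 3Q^3, so AVC = VC/Q = 52 - 18Q + 3Q^2 and MC = dTC/dQ = 52 - 36Q + 9Q^2.
AVC is minimized where dAVC/dQ = -18 + 6Q = 0, at Q = 3; min AVC = 52 - 18·3 + 3·3^2 = $25.
Since P = $97 ≥ min AVC = $25, price covers variable cost and the firm should produce.
Set P = MC: 97 = 52 - 36Q + 9Q^2 → -45 - 36Q + 9Q^2 = 0. The roots are Q = -1 and Q = 5; the profit-maximizing output is on the rising part of MC, so Q* = 5.
Check: AVC at Q = 5 is $37 ≤ P, so revenue covers variable cost.
Profit = P·Q − TC = 97·5 − 249 = $236.

Produce at Q = 5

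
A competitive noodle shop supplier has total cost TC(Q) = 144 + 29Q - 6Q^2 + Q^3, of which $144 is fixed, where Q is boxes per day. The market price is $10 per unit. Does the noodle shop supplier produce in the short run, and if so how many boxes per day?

Strip out fixed cost: VC = 29Q - 6Q^2 + Q^3. Then AVC = 29 - 6Q + Q^2 and MC = 29 - 12Q + 3Q^2.
AVC is minimized where dAVC/dQ = -6 + 2Q = 0, at Q = 3; min AVC = 29 - 6·3 + 3^2 = $20.
With P < min AVC ($10 < $20), every unit sold adds to the loss.
Shutting down limits the loss to fixed cost, $144.

Shut down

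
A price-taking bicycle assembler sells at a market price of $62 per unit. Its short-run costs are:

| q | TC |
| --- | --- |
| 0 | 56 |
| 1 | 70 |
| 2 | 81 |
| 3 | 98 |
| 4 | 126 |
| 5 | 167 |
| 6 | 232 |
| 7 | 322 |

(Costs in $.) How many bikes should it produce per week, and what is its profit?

Tabulate TR − TC: q=0: -56; q=1: -8; q=2: 43; q=3: 88; q=4: 122; q=5: 143; q=6: 140; q=7: 112.
Profit is maximized at q = 5. AVC there is 111/5 = $22.20 ≤ P, so producing beats shutting down (which would give -$56).

q = 5; profit = $143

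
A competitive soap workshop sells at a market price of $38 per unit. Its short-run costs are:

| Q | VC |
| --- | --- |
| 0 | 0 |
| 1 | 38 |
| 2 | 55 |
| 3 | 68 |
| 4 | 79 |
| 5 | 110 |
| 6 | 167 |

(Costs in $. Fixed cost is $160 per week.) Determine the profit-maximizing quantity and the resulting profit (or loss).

Q = 5; profit = -$80

Tabulate TR − TC: Q=0: -160; Q=1: -160; Q=2: -139; Q=3: -114; Q=4: -87; Q=5: -80; Q=6: -99.
Profit is maximized at Q = 5. AVC there is 110/5 = $22 ≤ P, so producing beats shutting down (which would give -$160).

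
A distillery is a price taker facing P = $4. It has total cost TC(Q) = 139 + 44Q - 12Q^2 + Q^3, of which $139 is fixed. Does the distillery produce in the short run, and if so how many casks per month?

Shut down

Strip out fixed cost: VC = 44Q - 12Q^2 + Q^3. Then AVC = 44 - 12Q + Q^2 and MC = 44 - 24Q + 3Q^2.
AVC is minimized where dAVC/dQ = -12 + 2Q = 0, at Q = 6; min AVC = 44 - 12·6 + 6^2 = $8.
P = $4 lies below min AVC = $8; no output level covers variable cost.
Shutting down limits the loss to fixed cost, $139.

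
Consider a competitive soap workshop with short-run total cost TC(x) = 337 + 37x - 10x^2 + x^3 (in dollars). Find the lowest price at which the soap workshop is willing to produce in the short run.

$12 per unit

The shutdown price is the minimum of AVC. VC = 37x - 10x^2 + x^3, so AVC = 37 - 10x + x^2.
dAVC/dx = -10 + 2x = 0 gives x = 5. min AVC = 37 - 10·5 + 5^2 = 12.
So the shutdown price is $12.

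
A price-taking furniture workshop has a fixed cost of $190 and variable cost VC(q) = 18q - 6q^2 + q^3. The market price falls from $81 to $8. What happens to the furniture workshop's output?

AVC = 18 - 6q + q^2, minimized at q = 3 where min AVC = $9. MC = 18 - 12q + 3q^2.
At P = $81 ≥ min AVC, set P = MC on the rising branch: q = 7.
At P = $8 < min AVC = $9, price no longer covers variable cost at any output, so the firm shuts down: q = 0.

Output falls from 7 to 0 (the firm shuts down)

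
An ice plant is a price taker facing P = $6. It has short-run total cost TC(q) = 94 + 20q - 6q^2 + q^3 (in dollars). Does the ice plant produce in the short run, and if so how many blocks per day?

Variable cost is VC = 20q - 6q^2 + q^3, so AVC = VC/q = 20 - 6q + q^2 and MC = dTC/dq = 20 - 12q + 3q^2.
AVC is minimized where dAVC/dq = -6 + 2q = 0, at q = 3; min AVC = 20 - 6·3 + 3^2 = $11.
Since P = $6 < min AVC = $11, price fails to cover variable cost at any output.
Best response: produce nothing and absorb the $94 fixed cost.

Shut down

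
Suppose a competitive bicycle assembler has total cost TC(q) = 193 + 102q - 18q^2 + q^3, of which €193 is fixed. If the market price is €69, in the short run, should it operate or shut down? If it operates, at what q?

Produce at q = 11

From TC, MC = TC'(q) = 102 - 36q + 3q^2 and AVC = VC/q = 102 - 18q + q^2.
The AVC parabola has its vertex at q = 18/2 = 9, where AVC = 102 - 18·9 + 9^2 = €21.
Since P = €69 ≥ min AVC = €21, price covers variable cost and the firm should produce.
Solving P = MC: 33 - 36q + 3q^2 = 0 ⇒ q = 1 or 11. On the upward-sloping branch, q* = 11.
Check: AVC at q = 11 is €25 ≤ P, so revenue covers variable cost.
Profit = P·q − TC = 69·11 − 468 = €291.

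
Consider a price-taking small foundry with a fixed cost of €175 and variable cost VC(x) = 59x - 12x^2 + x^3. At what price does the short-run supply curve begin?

The firm shuts down when price falls below the minimum of average variable cost. AVC = VC/x = 59 - 12x + x^2.
dAVC/dx = -12 + 2x = 0 gives x = 6. min AVC = 59 - 12·6 + 6^2 = 23.
So the shutdown price is €23.

€23 per unit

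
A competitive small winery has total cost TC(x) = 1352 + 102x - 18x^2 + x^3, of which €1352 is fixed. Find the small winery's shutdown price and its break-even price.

Shutdown price = €21; break-even price = €141

AVC = 102 - 18x + x^2; minimized at x = 9, giving min AVC = €21. That is the shutdown price.
ATC = 1352/x + 102 - 18x + x^2. Setting dATC/dx = −1352/x^2 − 18 + 2x = 0 gives x = 13 (since 2·13^3 − 18·13^2 = 1352).
min ATC = 1352/13 + 102 − 18·13 + 13^2 = €141. That is the break-even price.
For €21 ≤ P < €141 the firm produces at a loss; below €21 it shuts down.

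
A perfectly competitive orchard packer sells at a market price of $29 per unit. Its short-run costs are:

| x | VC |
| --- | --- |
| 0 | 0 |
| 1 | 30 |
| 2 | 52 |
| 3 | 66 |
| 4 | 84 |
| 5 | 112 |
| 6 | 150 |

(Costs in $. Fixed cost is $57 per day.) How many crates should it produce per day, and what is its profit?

x = 5; profit = -$24

Profit at each row (π = 29x − TC): x=0: -57; x=1: -58; x=2: -51; x=3: -36; x=4: -25; x=5: -24; x=6: -33.
Profit is maximized at x = 5. AVC there is 112/5 = $22.40 ≤ P, so producing beats shutting down (which would give -$57).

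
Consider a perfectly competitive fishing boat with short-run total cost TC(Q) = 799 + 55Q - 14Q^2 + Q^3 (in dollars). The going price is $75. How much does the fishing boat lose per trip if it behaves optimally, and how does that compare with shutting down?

AVC = 55 - 14Q + Q^2; min AVC = $6 at Q = 7. Since P = $75 ≥ min AVC, the firm produces.
With MC = 55 - 28Q + 3Q^2, P = MC on the upward-sloping part at Q* = 10.
TR = 75·10 = 750. TC = 799 + 150 = 949. Profit = 750 − 949 = -$199.
By producing, the firm covers all variable cost plus $600 of fixed cost; shutting down would lose the full $799.

Profit = -$199 at Q = 10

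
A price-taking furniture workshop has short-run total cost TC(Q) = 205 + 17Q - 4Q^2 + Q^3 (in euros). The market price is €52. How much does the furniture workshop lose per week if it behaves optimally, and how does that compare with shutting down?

Profit = -€55 at Q = 5

AVC = 17 - 4Q + Q^2 has its minimum €13 at Q = 2; price €52 clears that bar, so the firm operates.
With MC = 17 - 8Q + 3Q^2, P = MC on the upward-sloping part at Q* = 5.
TR = 52·5 = 260. TC = 205 + 110 = 315. Profit = 260 − 315 = -€55.
By producing, the firm covers all variable cost plus €150 of fixed cost; shutting down would lose the full €205.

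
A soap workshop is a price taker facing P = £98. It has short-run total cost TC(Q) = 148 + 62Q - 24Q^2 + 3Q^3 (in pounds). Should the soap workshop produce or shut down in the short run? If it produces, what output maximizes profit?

Produce at Q = 6

From TC, MC = TC'(Q) = 62 - 48Q + 9Q^2 and AVC = VC/Q = 62 - 24Q + 3Q^2.
AVC is minimized where dAVC/dQ = -24 + 6Q = 0, at Q = 4; min AVC = 62 - 24·4 + 3·4^2 = £14.
Since P = £98 ≥ min AVC = £14, price covers variable cost and the firm should produce.
Set P = MC: 98 = 62 - 48Q + 9Q^2 → -36 - 48Q + 9Q^2 = 0. The roots are Q = -2/3 and Q = 6; the profit-maximizing output is on the rising part of MC, so Q* = 6.
Check: AVC at Q = 6 is £26 ≤ P, so revenue covers variable cost.
Profit = P·Q − TC = 98·6 − 304 = £284.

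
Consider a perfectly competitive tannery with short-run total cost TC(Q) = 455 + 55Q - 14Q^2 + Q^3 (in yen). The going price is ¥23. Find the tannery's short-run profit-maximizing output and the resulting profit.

Profit = -¥327 at Q = 8

AVC = 55 - 14Q + Q^2; min AVC = ¥6 at Q = 7. Since P = ¥23 ≥ min AVC, the firm produces.
With MC = 55 - 28Q + 3Q^2, P = MC on the upward-sloping part at Q* = 8.
TR = 23·8 = 184. TC = 455 + 56 = 511. Profit = 184 − 511 = -¥327.
By producing, the firm covers all variable cost plus ¥128 of fixed cost; shutting down would lose the full ¥455.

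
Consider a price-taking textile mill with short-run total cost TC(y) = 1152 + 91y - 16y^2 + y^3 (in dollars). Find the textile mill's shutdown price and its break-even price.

Shutdown price = $27; break-even price = $139

Shutdown price = min AVC. AVC = 91 - 16y + y^2, with vertex at y = 8 and minimum $27.
ATC = 1152/y + 91 - 16y + y^2. Setting dATC/dy = −1152/y^2 − 16 + 2y = 0 gives y = 12 (since 2·12^3 − 16·12^2 = 1152).
min ATC = 1152/12 + 91 − 16·12 + 12^2 = $139. That is the break-even price.
For $27 ≤ P < $139 the firm produces at a loss; below $27 it shuts down.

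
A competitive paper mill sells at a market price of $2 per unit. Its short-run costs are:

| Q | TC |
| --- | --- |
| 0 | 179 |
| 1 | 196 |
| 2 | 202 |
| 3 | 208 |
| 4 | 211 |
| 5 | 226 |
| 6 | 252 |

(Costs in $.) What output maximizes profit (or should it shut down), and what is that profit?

Compute π = P·Q − TC at each output: Q=0: -179; Q=1: -194; Q=2: -198; Q=3: -202; Q=4: -203; Q=5: -216; Q=6: -240.
Profit is highest at Q = 0. Equivalently, the lowest AVC in the table is 32/4 ≈ $8 at Q = 4, and P = $2 falls below it — price never covers variable cost, so the firm shuts down and loses only its fixed cost.

Q = 0 (shut down); profit = -$179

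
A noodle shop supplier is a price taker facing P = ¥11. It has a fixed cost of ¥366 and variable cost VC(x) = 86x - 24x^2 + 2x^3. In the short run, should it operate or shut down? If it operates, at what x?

Shut down

From TC, MC = TC'(x) = 86 - 48x + 6x^2 and AVC = VC/x = 86 - 24x + 2x^2.
AVC is minimized where dAVC/dx = -24 + 4x = 0, at x = 6; min AVC = 86 - 24·6 + 2·6^2 = ¥14.
Since P = ¥11 < min AVC = ¥14, price fails to cover variable cost at any output.
The firm minimizes its loss by shutting down and losing only its fixed cost of ¥366.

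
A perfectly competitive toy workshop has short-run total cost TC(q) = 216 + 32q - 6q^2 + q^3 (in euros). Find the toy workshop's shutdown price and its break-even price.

Shutdown price = €23; break-even price = €68

AVC = 32 - 6q + q^2; minimized at q = 3, giving min AVC = €23. That is the shutdown price.
ATC = 216/q + 32 - 6q + q^2. Setting dATC/dq = −216/q^2 − 6 + 2q = 0 gives q = 6 (since 2·6^3 − 6·6^2 = 216).
min ATC = 216/6 + 32 − 6·6 + 6^2 = €68. That is the break-even price.
Between these two prices the firm operates at a loss; above €68 it earns a profit.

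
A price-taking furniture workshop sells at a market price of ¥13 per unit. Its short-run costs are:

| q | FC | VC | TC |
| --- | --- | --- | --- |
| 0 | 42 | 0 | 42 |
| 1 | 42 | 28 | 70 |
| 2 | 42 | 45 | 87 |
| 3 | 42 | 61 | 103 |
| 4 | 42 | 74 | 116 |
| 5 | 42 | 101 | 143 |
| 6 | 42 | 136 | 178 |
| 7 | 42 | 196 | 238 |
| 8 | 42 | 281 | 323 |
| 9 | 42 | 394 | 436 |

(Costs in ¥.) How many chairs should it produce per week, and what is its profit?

q = 0 (shut down); profit = -¥42

Profit at each row (π = 13q − TC): q=0: -42; q=1: -57; q=2: -61; q=3: -64; q=4: -64; q=5: -78; q=6: -100; q=7: -147; q=8: -219; q=9: -319.
Profit is highest at q = 0. Equivalently, the lowest AVC in the table is 74/4 ≈ ¥18.50 at q = 4, and P = ¥13 falls below it — price never covers variable cost, so the firm shuts down and loses only its fixed cost.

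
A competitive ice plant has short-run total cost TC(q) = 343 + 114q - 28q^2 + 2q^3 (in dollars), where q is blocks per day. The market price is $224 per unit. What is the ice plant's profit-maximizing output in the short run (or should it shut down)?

Variable cost is VC = 114q - 28q^2 + 2q^3, so AVC = VC/q = 114 - 28q + 2q^2 and MC = dTC/dq = 114 - 56q + 6q^2.
AVC hits its minimum where MC = AVC, at q = 7, giving min AVC = 114 - 28·7 + 2·7^2 = $16.
Since P = $224 ≥ min AVC = $16, price covers variable cost and the firm should produce.
Solving P = MC: -110 - 56q + 6q^2 = 0 ⇒ q = -5/3 or 11. On the upward-sloping branch, q* = 11.
Check: AVC at q = 11 is $48 ≤ P, so revenue covers variable cost.
Profit = P·q − TC = 224·11 − 871 = $1593.

Produce at q = 11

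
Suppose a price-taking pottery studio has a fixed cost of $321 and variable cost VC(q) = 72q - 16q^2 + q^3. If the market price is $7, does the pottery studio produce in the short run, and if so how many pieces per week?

Shut down

Strip out fixed cost: VC = 72q - 16q^2 + q^3. Then AVC = 72 - 16q + q^2 and MC = 72 - 32q + 3q^2.
AVC hits its minimum where MC = AVC, at q = 8, giving min AVC = 72 - 16·8 + 8^2 = $8.
Since P = $7 < min AVC = $8, price fails to cover variable cost at any output.
Best response: produce nothing and absorb the $321 fixed cost.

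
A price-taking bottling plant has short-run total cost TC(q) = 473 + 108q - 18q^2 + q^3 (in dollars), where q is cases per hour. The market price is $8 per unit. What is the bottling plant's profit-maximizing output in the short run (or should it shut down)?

From TC, MC = TC'(q) = 108 - 36q + 3q^2 and AVC = VC/q = 108 - 18q + q^2.
The AVC parabola has its vertex at q = 18/2 = 9, where AVC = 108 - 18·9 + 9^2 = $27.
With P < min AVC ($8 < $27), every unit sold adds to the loss.
The firm minimizes its loss by shutting down and losing only its fixed cost of $473.

Shut down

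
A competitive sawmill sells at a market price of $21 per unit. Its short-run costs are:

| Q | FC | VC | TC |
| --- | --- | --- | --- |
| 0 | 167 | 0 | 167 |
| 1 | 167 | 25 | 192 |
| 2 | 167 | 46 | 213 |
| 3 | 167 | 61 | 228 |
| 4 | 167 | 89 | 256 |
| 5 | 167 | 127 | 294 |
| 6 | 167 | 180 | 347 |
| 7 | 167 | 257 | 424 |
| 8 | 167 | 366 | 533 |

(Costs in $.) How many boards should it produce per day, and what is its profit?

Q = 3; profit = -$165

Profit at each row (π = 21Q − TC): Q=0: -167; Q=1: -171; Q=2: -171; Q=3: -165; Q=4: -172; Q=5: -189; Q=6: -221; Q=7: -277; Q=8: -365.
Profit is maximized at Q = 3. AVC there is 61/3 = $20.33 ≤ P, so producing beats shutting down (which would give -$167).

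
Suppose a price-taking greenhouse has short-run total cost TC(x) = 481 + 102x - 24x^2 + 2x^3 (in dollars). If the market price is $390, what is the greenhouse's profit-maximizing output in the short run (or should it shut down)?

Produce at x = 12

Variable cost is VC = 102x - 24x^2 + 2x^3, so AVC = VC/x = 102 - 24x + 2x^2 and MC = dTC/dx = 102 - 48x + 6x^2.
The AVC parabola has its vertex at x = 24/4 = 6, where AVC = 102 - 24·6 + 2·6^2 = $30.
Because $390 ≥ $30, revenue can cover variable cost; the firm operates.
Solving P = MC: -288 - 48x + 6x^2 = 0 ⇒ x = -4 or 12. On the upward-sloping branch, x* = 12.
Check: AVC at x = 12 is $102 ≤ P, so revenue covers variable cost.
Profit = P·x − TC = 390·12 − 1705 = $2975.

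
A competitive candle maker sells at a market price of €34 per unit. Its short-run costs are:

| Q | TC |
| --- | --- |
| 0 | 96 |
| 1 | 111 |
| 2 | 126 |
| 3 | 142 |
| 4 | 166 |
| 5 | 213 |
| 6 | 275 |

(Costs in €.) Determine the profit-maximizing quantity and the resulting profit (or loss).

Q = 4; profit = -€30

Compute π = P·Q − TC at each output: Q=0: -96; Q=1: -77; Q=2: -58; Q=3: -40; Q=4: -30; Q=5: -43; Q=6: -71.
Profit is maximized at Q = 4. AVC there is 70/4 = €17.50 ≤ P, so producing beats shutting down (which would give -€96).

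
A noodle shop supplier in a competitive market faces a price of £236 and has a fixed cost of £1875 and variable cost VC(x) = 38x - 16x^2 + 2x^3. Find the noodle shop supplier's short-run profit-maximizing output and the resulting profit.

Profit = -£255 at x = 9

AVC = 38 - 16x + 2x^2 has its minimum £6 at x = 4; price £236 clears that bar, so the firm operates.
With MC = 38 - 32x + 6x^2, P = MC on the upward-sloping part at x* = 9.
TR = 236·9 = 2124. TC = 1875 + 504 = 2379. Profit = 2124 − 2379 = -£255.
By producing, the firm covers all variable cost plus £1620 of fixed cost; shutting down would lose the full £1875.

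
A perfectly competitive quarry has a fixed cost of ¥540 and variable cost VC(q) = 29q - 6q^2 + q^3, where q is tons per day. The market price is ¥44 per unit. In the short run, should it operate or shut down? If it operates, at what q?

Variable cost is VC = 29q - 6q^2 + q^3, so AVC = VC/q = 29 - 6q + q^2 and MC = dTC/dq = 29 - 12q + 3q^2.
AVC hits its minimum where MC = AVC, at q = 3, giving min AVC = 29 - 6·3 + 3^2 = ¥20.
P = ¥44 exceeds min AVC = ¥20, so the firm stays open.
Solving P = MC: -15 - 12q + 3q^2 = 0 ⇒ q = -1 or 5. On the upward-sloping branch, q* = 5.
Check: AVC at q = 5 is ¥24 ≤ P, so revenue covers variable cost.
Profit = P·q − TC = 44·5 − 660 = -¥440, a loss, but smaller than the ¥540 fixed cost the firm would lose by shutting down.

Produce at q = 5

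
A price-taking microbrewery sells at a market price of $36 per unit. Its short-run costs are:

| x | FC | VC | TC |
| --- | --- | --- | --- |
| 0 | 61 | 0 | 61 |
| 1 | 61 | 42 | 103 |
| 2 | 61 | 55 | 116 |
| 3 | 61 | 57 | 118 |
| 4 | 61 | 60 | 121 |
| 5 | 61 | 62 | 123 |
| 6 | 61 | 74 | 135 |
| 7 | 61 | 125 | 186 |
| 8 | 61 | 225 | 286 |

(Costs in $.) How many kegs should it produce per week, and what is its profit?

Compute π = P·x − TC at each output: x=0: -61; x=1: -67; x=2: -44; x=3: -10; x=4: 23; x=5: 57; x=6: 81; x=7: 66; x=8: 2.
Profit is maximized at x = 6. AVC there is 74/6 = $12.33 ≤ P, so producing beats shutting down (which would give -$61).

x = 6; profit = $81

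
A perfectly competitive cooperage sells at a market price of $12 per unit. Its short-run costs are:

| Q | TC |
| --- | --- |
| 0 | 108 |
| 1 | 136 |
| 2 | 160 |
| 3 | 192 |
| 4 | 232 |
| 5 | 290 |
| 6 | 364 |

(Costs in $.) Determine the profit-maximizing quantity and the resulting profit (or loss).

Q = 0 (shut down); profit = -$108

Profit at each row (π = 12Q − TC): Q=0: -108; Q=1: -124; Q=2: -136; Q=3: -156; Q=4: -184; Q=5: -230; Q=6: -292.
Profit is highest at Q = 0. Equivalently, the lowest AVC in the table is 52/2 ≈ $26 at Q = 2, and P = $12 falls below it — price never covers variable cost, so the firm shuts down and loses only its fixed cost.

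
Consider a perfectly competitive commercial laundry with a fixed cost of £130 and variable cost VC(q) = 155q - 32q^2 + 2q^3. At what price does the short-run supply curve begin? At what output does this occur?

The shutdown price is the minimum of AVC. VC = 155q - 32q^2 + 2q^3, so AVC = 155 - 32q + 2q^2.
dAVC/dq = -32 + 4q = 0 gives q = 8. min AVC = 155 - 32·8 + 2·8^2 = 27.
The firm shuts down for any P below £27.

£27 per unit, at q = 8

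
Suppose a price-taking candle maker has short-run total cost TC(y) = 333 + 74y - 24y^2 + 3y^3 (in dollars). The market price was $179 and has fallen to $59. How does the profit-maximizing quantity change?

MC = 74 - 48y + 9y^2; the shutdown threshold is min AVC = $26 (at y = 4).
With P = $179 above the shutdown price, P = MC gives y = 7.
At P = $59 ≥ min AVC, set P = MC: y = 5. The firm stays open but cuts output.

Output falls from 7 to 5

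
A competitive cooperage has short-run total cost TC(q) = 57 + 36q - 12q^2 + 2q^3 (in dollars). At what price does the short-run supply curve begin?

$18 per unit

Short-run supply begins at min AVC. From VC = 36q - 12q^2 + 2q^3, AVC = 36 - 12q + 2q^2.
dAVC/dq = -12 + 4q = 0 gives q = 3. min AVC = 36 - 12·3 + 2·3^2 = 18.
So the shutdown price is $18.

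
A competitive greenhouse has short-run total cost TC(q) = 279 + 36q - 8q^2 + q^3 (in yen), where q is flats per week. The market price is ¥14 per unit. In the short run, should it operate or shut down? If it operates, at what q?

Variable cost is VC = 36q - 8q^2 + q^3, so AVC = VC/q = 36 - 8q + q^2 and MC = dTC/dq = 36 - 16q + 3q^2.
AVC hits its minimum where MC = AVC, at q = 4, giving min AVC = 36 - 8·4 + 4^2 = ¥20.
P = ¥14 lies below min AVC = ¥20; no output level covers variable cost.
Shutting down limits the loss to fixed cost, ¥279.

Shut down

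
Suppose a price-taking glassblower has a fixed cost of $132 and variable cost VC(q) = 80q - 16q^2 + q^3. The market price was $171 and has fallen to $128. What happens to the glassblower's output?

MC = 80 - 32q + 3q^2; the shutdown threshold is min AVC = $16 (at q = 8).
With P = $171 above the shutdown price, P = MC gives q = 13.
At P = $128 ≥ min AVC, set P = MC: q = 12. The firm stays open but cuts output.

Output falls from 13 to 12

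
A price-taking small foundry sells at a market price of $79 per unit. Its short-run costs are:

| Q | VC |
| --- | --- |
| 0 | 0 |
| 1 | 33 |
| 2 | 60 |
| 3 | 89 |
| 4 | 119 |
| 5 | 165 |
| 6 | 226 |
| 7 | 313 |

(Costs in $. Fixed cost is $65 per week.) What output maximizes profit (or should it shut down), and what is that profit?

Tabulate TR − TC: Q=0: -65; Q=1: -19; Q=2: 33; Q=3: 83; Q=4: 132; Q=5: 165; Q=6: 183; Q=7: 175.
Profit is maximized at Q = 6. AVC there is 226/6 = $37.67 ≤ P, so producing beats shutting down (which would give -$65).

Q = 6; profit = $183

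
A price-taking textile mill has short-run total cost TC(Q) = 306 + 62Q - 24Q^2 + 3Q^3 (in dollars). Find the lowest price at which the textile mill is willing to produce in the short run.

$14 per unit

Short-run supply begins at min AVC. From VC = 62Q - 24Q^2 + 3Q^3, AVC = 62 - 24Q + 3Q^2.
At the minimum of AVC, MC = AVC. MC = 62 - 48Q + 9Q^2; setting MC = AVC gives 6Q^2 - 24Q = 0, so Q = 4. min AVC = 14.
So the shutdown price is $14.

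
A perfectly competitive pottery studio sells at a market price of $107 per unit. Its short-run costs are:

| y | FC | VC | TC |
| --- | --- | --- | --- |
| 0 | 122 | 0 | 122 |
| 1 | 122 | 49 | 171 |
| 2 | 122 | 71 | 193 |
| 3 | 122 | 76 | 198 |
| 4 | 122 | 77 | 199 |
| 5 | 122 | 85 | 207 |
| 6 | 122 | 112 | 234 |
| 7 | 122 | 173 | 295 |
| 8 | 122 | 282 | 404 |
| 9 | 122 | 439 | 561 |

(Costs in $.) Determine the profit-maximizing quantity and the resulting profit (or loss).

Compute π = P·y − TC at each output: y=0: -122; y=1: -64; y=2: 21; y=3: 123; y=4: 229; y=5: 328; y=6: 408; y=7: 454; y=8: 452; y=9: 402.
Profit is maximized at y = 7. AVC there is 173/7 = $24.71 ≤ P, so producing beats shutting down (which would give -$122).

y = 7; profit = $454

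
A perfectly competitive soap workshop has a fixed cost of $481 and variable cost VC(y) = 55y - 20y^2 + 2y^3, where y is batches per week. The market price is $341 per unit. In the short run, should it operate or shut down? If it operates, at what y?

Variable cost is VC = 55y - 20y^2 + 2y^3, so AVC = VC/y = 55 - 20y + 2y^2 and MC = dTC/dy = 55 - 40y + 6y^2.
AVC hits its minimum where MC = AVC, at y = 5, giving min AVC = 55 - 20·5 + 2·5^2 = $5.
Because $341 ≥ $5, revenue can cover variable cost; the firm operates.
P = MC gives -286 - 40y + 6y^2 = 0, with roots -13/3 and 11. Take the larger (rising MC): y* = 11.
Check: AVC at y = 11 is $77 ≤ P, so revenue covers variable cost.
Profit = P·y − TC = 341·11 − 1328 = $2423.

Produce at y = 11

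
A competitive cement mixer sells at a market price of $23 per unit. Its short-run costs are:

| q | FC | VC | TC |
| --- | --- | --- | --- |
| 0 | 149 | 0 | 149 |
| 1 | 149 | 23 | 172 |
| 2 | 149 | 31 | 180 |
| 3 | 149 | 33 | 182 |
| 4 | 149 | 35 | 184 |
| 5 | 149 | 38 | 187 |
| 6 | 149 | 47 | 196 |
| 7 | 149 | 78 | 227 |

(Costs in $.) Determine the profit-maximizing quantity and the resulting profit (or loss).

q = 6; profit = -$58

Compute π = P·q − TC at each output: q=0: -149; q=1: -149; q=2: -134; q=3: -113; q=4: -92; q=5: -72; q=6: -58; q=7: -66.
Profit is maximized at q = 6. AVC there is 47/6 = $7.83 ≤ P, so producing beats shutting down (which would give -$149).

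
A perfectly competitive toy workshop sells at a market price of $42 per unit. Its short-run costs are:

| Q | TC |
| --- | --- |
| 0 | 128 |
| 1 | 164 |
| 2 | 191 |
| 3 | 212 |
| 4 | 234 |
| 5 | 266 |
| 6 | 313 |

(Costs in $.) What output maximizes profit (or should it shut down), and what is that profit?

Q = 5; profit = -$56

Compute π = P·Q − TC at each output: Q=0: -128; Q=1: -122; Q=2: -107; Q=3: -86; Q=4: -66; Q=5: -56; Q=6: -61.
Profit is maximized at Q = 5. AVC there is 138/5 = $27.60 ≤ P, so producing beats shutting down (which would give -$128).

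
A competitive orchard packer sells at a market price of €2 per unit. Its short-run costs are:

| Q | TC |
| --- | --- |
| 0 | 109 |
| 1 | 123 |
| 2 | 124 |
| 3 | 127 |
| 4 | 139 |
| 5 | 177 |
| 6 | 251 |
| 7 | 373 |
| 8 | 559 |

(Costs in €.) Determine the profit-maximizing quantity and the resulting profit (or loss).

Profit at each row (π = 2Q − TC): Q=0: -109; Q=1: -121; Q=2: -120; Q=3: -121; Q=4: -131; Q=5: -167; Q=6: -239; Q=7: -359; Q=8: -543.
Profit is highest at Q = 0. Equivalently, the lowest AVC in the table is 18/3 ≈ €6 at Q = 3, and P = €2 falls below it — price never covers variable cost, so the firm shuts down and loses only its fixed cost.

Q = 0 (shut down); profit = -€109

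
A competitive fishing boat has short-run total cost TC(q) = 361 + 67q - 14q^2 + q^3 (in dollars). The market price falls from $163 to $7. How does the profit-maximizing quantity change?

MC = 67 - 28q + 3q^2; the shutdown threshold is min AVC = $18 (at q = 7).
At P = $163 ≥ min AVC, set P = MC on the rising branch: q = 12.
At P = $7 < min AVC = $18, price no longer covers variable cost at any output, so the firm shuts down: q = 0.

Output falls from 12 to 0 (the firm shuts down)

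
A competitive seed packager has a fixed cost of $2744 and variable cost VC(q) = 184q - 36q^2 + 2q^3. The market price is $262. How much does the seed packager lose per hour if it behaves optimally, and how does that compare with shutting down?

Profit = -$40 at q = 13

AVC = 184 - 36q + 2q^2; min AVC = $22 at q = 9. Since P = $262 ≥ min AVC, the firm produces.
With MC = 184 - 72q + 6q^2, P = MC on the upward-sloping part at q* = 13.
TR = 262·13 = 3406. TC = 2744 + 702 = 3446. Profit = 3406 − 3446 = -$40.
By producing, the firm covers all variable cost plus $2704 of fixed cost; shutting down would lose the full $2744.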